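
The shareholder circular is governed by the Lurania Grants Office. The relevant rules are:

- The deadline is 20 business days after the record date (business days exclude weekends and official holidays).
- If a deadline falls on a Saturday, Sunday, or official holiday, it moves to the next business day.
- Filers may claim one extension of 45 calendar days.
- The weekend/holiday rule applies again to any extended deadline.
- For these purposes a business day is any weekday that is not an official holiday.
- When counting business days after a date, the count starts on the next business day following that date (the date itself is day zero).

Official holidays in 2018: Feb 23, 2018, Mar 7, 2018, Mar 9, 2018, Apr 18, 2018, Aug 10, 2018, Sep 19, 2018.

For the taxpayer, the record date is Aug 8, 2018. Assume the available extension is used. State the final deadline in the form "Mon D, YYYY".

20 business days after Aug 8, 2018, excluding weekends and holidays, is Sep 6, 2018.
Sep 6, 2018 falls on a Thursday, which is a business day, so no adjustment is needed.
Add the 45 calendar-day extension to Sep 6, 2018: Oct 21, 2018.
Oct 21, 2018 is a Sunday, so it moves to the next business day, Oct 22, 2018 (Monday).
So the filing is due Oct 22, 2018.

Oct 22, 2018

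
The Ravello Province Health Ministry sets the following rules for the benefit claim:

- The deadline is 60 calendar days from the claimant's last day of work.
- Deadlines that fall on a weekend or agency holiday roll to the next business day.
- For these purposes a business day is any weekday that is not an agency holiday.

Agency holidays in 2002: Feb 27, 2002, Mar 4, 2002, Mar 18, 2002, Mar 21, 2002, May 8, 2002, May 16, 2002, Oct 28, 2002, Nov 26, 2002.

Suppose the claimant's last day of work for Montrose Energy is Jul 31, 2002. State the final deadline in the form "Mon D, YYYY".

Trigger date Jul 31, 2002 + 60 calendar days = Sep 29, 2002.
Sep 29, 2002 is a Sunday; the next business day is Sep 30, 2002 (Monday).
Final deadline: Sep 30, 2002.

Sep 30, 2002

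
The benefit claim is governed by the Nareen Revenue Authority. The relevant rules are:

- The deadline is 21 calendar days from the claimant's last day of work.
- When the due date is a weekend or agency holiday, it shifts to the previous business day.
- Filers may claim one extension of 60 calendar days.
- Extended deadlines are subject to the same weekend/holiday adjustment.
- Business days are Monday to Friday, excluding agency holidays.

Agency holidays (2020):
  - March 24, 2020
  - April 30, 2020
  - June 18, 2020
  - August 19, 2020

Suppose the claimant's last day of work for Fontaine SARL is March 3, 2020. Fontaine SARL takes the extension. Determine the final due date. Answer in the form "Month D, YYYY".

May 22, 2020

From March 3, 2020, 21 calendar days later is March 24, 2020.
March 24, 2020 is a listed holiday, so it moves to the preceding business day, March 23, 2020 (Monday).
Add the 60 calendar-day extension to March 23, 2020: May 22, 2020.
Since May 22, 2020 is a Friday and not a holiday, the date is unchanged.
Deadline: May 22, 2020.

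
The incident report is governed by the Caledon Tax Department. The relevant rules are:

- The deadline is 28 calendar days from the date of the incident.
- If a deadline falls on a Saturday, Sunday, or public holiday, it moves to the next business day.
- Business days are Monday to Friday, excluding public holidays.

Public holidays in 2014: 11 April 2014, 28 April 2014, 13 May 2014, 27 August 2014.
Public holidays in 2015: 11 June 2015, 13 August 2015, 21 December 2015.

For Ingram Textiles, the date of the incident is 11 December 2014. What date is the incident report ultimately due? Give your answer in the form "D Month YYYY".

8 January 2015

From 11 December 2014, 28 calendar days later is 8 January 2015.
8 January 2015 is a Thursday and not a listed holiday, so it stands.
The final due date is 8 January 2015.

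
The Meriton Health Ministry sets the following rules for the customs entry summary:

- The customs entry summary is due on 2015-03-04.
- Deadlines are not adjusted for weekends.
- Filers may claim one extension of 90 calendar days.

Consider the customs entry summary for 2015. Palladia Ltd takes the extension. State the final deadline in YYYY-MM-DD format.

2015-06-02

The statutory due date is 2015-03-04.
No adjustment is made for weekends or holidays, so 2015-03-04 stands.
Applying the 90-calendar-day extension: 2015-03-04 + 90 days = 2015-06-02.
2015-06-02 is a Tuesday; no weekend or holiday adjustment applies.
So the filing is due 2015-06-02.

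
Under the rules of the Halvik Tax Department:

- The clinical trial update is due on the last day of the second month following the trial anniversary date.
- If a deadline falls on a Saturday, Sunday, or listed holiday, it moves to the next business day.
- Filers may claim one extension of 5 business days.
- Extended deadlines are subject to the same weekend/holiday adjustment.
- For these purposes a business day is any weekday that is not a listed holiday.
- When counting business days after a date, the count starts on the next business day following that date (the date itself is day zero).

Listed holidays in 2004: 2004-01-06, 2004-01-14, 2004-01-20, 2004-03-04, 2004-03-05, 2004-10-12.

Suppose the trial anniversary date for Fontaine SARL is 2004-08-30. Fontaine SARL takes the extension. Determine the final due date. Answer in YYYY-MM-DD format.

The second month after 2004-08-30 is October 2004, whose last day is 2004-10-31.
Because 2004-10-31 is a Sunday, the deadline becomes 2004-11-01 (Monday).
The 5-business-day extension runs from 2004-11-01 to 2004-11-08.
2004-11-08 is a Monday and not a listed holiday, so it stands.
Deadline: 2004-11-08.

2004-11-08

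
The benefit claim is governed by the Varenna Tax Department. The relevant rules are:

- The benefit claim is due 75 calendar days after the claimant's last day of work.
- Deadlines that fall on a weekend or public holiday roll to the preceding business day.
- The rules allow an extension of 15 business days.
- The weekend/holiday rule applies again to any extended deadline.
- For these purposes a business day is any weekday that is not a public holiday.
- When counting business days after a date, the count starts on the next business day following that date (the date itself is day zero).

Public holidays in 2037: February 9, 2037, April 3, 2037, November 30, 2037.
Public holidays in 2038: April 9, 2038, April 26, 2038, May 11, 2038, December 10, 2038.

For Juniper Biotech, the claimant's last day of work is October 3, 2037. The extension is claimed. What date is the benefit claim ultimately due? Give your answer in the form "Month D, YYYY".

January 7, 2038

Trigger date October 3, 2037 + 75 calendar days = December 17, 2037.
December 17, 2037 (Thursday) is already a business day.
Counting 15 further business days from December 17, 2037 reaches January 7, 2038.
January 7, 2038 is a Thursday and not a listed holiday, so it stands.
So the filing is due January 7, 2038.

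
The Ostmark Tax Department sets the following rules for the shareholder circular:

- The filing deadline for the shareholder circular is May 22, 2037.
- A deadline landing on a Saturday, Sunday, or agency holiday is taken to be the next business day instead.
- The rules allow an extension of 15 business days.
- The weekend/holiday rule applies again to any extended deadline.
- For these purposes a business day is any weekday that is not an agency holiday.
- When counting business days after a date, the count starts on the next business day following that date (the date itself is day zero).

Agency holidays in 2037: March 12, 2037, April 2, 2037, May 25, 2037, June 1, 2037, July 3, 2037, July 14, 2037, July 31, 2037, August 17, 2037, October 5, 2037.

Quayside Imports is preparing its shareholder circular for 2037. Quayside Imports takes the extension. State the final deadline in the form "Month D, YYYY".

June 16, 2037

The stated deadline is May 22, 2037.
Since May 22, 2037 is a Friday and not a holiday, the date is unchanged.
Counting 15 further business days from May 22, 2037 reaches June 16, 2037.
Since June 16, 2037 is a Tuesday and not a holiday, the date is unchanged.
Final deadline: June 16, 2037.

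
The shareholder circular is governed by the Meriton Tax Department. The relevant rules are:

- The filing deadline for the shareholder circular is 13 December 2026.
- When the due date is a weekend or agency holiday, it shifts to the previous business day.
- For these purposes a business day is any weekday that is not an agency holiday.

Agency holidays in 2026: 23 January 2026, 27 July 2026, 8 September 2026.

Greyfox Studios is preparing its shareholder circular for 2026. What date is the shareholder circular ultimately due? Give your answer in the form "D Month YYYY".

11 December 2026

The stated deadline is 13 December 2026.
13 December 2026 is a Sunday; the preceding business day is 11 December 2026 (Friday).
Final deadline: 11 December 2026.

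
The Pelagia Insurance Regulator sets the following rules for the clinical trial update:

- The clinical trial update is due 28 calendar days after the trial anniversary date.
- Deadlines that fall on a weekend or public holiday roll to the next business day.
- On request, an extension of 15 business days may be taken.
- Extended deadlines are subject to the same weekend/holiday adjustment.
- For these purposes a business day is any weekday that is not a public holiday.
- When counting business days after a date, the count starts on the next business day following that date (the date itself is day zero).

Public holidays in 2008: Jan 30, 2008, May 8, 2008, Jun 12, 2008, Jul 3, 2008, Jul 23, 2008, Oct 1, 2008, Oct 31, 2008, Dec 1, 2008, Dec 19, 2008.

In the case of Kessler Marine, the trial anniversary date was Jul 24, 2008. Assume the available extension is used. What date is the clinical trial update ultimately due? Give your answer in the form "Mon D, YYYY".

Sep 11, 2008

Trigger date Jul 24, 2008 + 28 calendar days = Aug 21, 2008.
Aug 21, 2008 (Thursday) is already a business day.
Applying the 15-business-day extension: 15 business days after Aug 21, 2008 is Sep 11, 2008.
Sep 11, 2008 falls on a Thursday, which is a business day, so no adjustment is needed.
So the filing is due Sep 11, 2008.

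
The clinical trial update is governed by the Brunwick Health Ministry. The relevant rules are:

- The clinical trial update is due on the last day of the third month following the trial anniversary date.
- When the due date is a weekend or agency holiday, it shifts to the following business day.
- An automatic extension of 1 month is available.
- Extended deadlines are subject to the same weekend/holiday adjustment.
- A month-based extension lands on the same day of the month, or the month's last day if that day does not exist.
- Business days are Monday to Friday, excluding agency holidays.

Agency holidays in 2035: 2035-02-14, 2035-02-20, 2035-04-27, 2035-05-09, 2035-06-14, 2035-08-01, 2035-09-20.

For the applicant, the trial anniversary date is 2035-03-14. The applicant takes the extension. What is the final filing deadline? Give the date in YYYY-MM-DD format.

2035-08-02

The third month after 2035-03-14 is June 2035, whose last day is 2035-06-30.
2035-06-30 falls on a Saturday. Rolling to the next business day gives 2035-07-02, a Monday.
Applying the 1 month extension: 1 month after 2035-07-02 is 2035-08-02.
2035-08-02 (Thursday) is already a business day.
Deadline: 2035-08-02.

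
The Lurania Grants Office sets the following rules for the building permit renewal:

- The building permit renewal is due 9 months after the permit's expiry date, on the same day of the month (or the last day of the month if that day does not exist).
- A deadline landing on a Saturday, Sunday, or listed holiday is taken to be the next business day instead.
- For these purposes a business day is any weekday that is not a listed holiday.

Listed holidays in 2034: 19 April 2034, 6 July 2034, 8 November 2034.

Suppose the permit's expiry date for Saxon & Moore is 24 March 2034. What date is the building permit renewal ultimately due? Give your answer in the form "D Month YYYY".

25 December 2034

9 months after 24 March 2034, on the same day of the month, is 24 December 2034.
Because 24 December 2034 is a Sunday, the deadline becomes 25 December 2034 (Monday).
The final due date is 25 December 2034.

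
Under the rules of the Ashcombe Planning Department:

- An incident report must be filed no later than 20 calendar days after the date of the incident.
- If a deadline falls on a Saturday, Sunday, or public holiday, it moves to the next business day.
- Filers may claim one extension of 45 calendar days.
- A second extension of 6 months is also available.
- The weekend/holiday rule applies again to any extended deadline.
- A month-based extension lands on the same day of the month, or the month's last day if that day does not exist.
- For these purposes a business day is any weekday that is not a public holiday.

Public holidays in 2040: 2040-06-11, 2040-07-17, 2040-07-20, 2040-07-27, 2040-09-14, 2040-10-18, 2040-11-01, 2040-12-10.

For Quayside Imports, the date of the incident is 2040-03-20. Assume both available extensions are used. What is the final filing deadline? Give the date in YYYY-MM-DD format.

2040-11-26

From 2040-03-20, 20 calendar days later is 2040-04-09.
2040-04-09 is a Monday and not a listed holiday, so it stands.
With the 45-day extension, 2040-04-09 becomes 2040-05-24.
2040-05-24 is a Thursday and not a listed holiday, so it stands.
Add 6 months to 2040-05-24: 2040-11-24.
2040-11-24 is a Saturday, so it moves to the next business day, 2040-11-26 (Monday).
So the filing is due 2040-11-26.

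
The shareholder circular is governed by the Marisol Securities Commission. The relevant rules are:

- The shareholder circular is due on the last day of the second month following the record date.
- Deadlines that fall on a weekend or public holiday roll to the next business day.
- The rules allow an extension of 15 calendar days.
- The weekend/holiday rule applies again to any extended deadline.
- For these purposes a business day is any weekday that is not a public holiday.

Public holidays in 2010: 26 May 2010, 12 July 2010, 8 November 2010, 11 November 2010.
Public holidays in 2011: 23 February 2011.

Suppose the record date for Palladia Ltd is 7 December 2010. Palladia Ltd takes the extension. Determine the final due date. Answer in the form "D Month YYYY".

15 March 2011

The second month after 7 December 2010 is February 2011, whose last day is 28 February 2011.
28 February 2011 (Monday) is already a business day.
Add the 15 calendar-day extension to 28 February 2011: 15 March 2011.
Since 15 March 2011 is a Tuesday and not a holiday, the date is unchanged.
Deadline: 15 March 2011.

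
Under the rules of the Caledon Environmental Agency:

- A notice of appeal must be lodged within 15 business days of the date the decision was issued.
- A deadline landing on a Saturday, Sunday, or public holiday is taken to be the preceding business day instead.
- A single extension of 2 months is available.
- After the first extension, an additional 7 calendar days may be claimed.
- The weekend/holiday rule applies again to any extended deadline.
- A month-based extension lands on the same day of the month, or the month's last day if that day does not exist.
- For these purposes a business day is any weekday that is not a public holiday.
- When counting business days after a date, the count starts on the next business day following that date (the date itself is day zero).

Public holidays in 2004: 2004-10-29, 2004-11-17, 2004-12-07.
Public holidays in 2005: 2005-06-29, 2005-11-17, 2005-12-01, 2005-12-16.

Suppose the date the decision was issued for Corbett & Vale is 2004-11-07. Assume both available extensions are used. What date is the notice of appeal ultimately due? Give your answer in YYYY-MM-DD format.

2005-02-04

15 business days after 2004-11-07, excluding weekends and holidays, is 2004-11-29.
2004-11-29 falls on a Monday, which is a business day, so no adjustment is needed.
The 2 months extension carries 2004-11-29 to 2005-01-29.
2005-01-29 falls on a Saturday. Rolling to the preceding business day gives 2005-01-28, a Friday.
Applying the 7-calendar-day extension: 2005-01-28 + 7 days = 2005-02-04.
Since 2005-02-04 is a Friday and not a holiday, the date is unchanged.
Final deadline: 2005-02-04.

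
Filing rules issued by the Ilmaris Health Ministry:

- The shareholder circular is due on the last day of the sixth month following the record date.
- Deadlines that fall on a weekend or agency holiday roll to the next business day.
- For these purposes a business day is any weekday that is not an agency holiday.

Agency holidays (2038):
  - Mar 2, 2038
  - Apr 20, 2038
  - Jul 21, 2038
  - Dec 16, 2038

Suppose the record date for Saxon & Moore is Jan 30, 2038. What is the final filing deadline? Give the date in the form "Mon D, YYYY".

Aug 2, 2038

6 months after Jan 30, 2038 falls in July 2038; the last day of that month is Jul 31, 2038.
Jul 31, 2038 falls on a Saturday. Rolling to the next business day gives Aug 2, 2038, a Monday.
The final due date is Aug 2, 2038.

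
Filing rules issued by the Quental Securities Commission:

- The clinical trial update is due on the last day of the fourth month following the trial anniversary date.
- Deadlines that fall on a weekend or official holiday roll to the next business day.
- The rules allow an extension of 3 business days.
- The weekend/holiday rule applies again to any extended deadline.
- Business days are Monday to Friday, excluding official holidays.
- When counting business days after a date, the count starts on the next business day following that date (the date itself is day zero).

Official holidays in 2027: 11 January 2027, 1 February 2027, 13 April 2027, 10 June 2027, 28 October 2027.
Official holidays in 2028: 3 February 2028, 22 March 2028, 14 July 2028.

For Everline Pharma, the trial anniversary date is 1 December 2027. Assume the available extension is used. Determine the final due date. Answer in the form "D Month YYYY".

4 months after 1 December 2027 falls in April 2028; the last day of that month is 30 April 2028.
30 April 2028 falls on a Sunday. Rolling to the next business day gives 1 May 2028, a Monday.
The 3-business-day extension runs from 1 May 2028 to 4 May 2028.
4 May 2028 falls on a Thursday, which is a business day, so no adjustment is needed.
Deadline: 4 May 2028.

4 May 2028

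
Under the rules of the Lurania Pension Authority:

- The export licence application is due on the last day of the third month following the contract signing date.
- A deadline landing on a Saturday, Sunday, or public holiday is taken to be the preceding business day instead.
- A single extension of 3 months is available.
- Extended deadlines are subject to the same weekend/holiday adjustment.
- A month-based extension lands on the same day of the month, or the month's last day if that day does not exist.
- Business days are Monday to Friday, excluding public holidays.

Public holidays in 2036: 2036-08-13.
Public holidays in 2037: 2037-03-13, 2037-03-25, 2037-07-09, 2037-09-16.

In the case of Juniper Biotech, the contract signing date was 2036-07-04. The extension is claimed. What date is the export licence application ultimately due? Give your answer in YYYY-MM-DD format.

3 months after 2036-07-04 falls in October 2036; the last day of that month is 2036-10-31.
2036-10-31 is a Friday and not a listed holiday, so it stands.
Add 3 months to 2036-10-31: 2037-01-31.
2037-01-31 is a Saturday, so it moves to the preceding business day, 2037-01-30 (Friday).
The final due date is 2037-01-30.

2037-01-30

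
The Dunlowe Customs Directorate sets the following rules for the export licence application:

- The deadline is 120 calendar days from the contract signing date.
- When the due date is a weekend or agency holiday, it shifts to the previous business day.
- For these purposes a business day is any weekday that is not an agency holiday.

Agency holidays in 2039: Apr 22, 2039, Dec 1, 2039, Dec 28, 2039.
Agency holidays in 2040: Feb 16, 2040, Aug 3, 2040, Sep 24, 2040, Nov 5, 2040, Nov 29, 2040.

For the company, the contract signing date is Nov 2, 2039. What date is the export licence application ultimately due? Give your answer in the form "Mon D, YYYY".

Trigger date Nov 2, 2039 + 120 calendar days = Mar 1, 2040.
Mar 1, 2040 falls on a Thursday, which is a business day, so no adjustment is needed.
Deadline: Mar 1, 2040.

Mar 1, 2040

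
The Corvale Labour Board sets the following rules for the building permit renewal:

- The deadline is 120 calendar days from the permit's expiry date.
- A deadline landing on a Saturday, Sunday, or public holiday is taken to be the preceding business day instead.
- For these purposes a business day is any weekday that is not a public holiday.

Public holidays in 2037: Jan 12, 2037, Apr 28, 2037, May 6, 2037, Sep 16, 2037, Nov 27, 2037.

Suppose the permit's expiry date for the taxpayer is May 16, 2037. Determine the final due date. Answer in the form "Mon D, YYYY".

Sep 11, 2037

Adding 120 calendar days to May 16, 2037 gives Sep 13, 2037.
Sep 13, 2037 falls on a Sunday. Rolling to the preceding business day gives Sep 11, 2037, a Friday.
Final deadline: Sep 11, 2037.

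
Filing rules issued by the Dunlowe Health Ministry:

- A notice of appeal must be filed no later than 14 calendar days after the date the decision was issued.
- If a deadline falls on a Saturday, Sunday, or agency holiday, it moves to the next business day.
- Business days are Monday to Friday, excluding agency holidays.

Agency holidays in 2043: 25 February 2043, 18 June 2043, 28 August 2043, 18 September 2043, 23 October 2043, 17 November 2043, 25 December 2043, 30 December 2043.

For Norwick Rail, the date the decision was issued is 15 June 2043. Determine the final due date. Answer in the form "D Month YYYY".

29 June 2043

Trigger date 15 June 2043 + 14 calendar days = 29 June 2043.
29 June 2043 falls on a Monday, which is a business day, so no adjustment is needed.
Final deadline: 29 June 2043.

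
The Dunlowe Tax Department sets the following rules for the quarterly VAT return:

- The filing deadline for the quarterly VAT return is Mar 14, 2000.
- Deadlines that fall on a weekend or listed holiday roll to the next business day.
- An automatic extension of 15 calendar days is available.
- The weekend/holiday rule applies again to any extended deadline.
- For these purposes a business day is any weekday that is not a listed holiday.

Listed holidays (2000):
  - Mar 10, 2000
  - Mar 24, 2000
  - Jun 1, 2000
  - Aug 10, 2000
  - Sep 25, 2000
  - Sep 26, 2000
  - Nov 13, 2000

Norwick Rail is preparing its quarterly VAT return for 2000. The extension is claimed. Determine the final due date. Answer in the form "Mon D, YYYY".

The stated deadline is Mar 14, 2000.
Mar 14, 2000 (Tuesday) is already a business day.
The 15-calendar-day extension moves the deadline from Mar 14, 2000 to Mar 29, 2000.
Mar 29, 2000 falls on a Wednesday, which is a business day, so no adjustment is needed.
Final deadline: Mar 29, 2000.

Mar 29, 2000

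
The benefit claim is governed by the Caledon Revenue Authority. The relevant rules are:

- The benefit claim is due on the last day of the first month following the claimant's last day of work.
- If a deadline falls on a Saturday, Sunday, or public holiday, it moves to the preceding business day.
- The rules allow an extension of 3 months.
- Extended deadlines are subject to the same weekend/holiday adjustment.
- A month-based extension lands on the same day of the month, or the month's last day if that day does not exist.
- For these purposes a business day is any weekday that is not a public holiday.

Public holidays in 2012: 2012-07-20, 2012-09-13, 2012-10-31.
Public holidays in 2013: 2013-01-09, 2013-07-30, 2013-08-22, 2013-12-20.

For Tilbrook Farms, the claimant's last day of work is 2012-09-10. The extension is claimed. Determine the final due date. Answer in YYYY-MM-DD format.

2013-01-30

1 month after 2012-09-10 falls in October 2012; the last day of that month is 2012-10-31.
Because 2012-10-31 is a listed holiday, the deadline becomes 2012-10-30 (Tuesday).
Applying the 3 months extension: 3 months after 2012-10-30 is 2013-01-30.
Since 2013-01-30 is a Wednesday and not a holiday, the date is unchanged.
Final deadline: 2013-01-30.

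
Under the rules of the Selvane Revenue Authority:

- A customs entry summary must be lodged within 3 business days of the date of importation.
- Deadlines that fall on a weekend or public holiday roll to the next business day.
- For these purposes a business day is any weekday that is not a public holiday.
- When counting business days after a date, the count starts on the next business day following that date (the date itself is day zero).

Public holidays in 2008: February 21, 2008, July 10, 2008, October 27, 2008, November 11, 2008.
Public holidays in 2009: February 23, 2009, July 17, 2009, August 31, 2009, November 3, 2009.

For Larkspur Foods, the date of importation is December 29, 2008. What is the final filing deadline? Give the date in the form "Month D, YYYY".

Counting 3 business days after December 29, 2008 (skipping weekends and listed holidays) reaches January 1, 2009.
January 1, 2009 falls on a Thursday, which is a business day, so no adjustment is needed.
So the filing is due January 1, 2009.

January 1, 2009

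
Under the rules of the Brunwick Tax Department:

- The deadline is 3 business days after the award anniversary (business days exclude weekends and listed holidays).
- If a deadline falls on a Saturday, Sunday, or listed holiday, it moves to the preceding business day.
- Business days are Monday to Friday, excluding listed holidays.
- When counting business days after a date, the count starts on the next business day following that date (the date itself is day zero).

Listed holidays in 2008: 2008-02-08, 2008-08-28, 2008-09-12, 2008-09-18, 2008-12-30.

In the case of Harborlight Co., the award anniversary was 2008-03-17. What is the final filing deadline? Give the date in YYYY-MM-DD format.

3 business days after 2008-03-17, excluding weekends and holidays, is 2008-03-20.
2008-03-20 falls on a Thursday, which is a business day, so no adjustment is needed.
Final deadline: 2008-03-20.

2008-03-20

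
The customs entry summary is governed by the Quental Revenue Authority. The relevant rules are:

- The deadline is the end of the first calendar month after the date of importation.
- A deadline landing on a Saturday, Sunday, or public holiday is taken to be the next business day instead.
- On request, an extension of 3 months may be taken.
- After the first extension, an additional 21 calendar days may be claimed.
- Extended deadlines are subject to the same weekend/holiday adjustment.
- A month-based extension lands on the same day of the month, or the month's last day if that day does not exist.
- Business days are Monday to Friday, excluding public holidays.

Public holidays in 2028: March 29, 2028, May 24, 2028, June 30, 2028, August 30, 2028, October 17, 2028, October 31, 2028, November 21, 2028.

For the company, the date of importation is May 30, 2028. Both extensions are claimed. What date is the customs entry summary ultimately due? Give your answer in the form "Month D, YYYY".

October 24, 2028

1 month after May 30, 2028 falls in June 2028; the last day of that month is June 30, 2028.
June 30, 2028 is a listed holiday, so it moves to the next business day, July 3, 2028 (Monday).
Applying the 3 months extension: 3 months after July 3, 2028 is October 3, 2028.
October 3, 2028 is a Tuesday and not a listed holiday, so it stands.
Applying the 21-calendar-day extension: October 3, 2028 + 21 days = October 24, 2028.
Since October 24, 2028 is a Tuesday and not a holiday, the date is unchanged.
Deadline: October 24, 2028.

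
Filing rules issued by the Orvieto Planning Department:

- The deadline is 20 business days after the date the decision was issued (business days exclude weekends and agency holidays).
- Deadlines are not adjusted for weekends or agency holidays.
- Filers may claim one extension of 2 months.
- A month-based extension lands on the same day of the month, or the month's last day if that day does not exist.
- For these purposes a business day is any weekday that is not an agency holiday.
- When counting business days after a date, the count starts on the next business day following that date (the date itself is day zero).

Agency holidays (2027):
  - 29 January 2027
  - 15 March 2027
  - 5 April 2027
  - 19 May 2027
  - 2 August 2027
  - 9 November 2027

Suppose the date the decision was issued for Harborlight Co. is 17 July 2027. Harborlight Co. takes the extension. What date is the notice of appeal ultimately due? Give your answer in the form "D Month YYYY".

Counting 20 business days after 17 July 2027 (skipping weekends and listed holidays) reaches 16 August 2027.
No adjustment is made for weekends or holidays, so 16 August 2027 stands.
The 2 months extension carries 16 August 2027 to 16 October 2027.
16 October 2027 is a Saturday; no weekend or holiday adjustment applies.
So the filing is due 16 October 2027.

16 October 2027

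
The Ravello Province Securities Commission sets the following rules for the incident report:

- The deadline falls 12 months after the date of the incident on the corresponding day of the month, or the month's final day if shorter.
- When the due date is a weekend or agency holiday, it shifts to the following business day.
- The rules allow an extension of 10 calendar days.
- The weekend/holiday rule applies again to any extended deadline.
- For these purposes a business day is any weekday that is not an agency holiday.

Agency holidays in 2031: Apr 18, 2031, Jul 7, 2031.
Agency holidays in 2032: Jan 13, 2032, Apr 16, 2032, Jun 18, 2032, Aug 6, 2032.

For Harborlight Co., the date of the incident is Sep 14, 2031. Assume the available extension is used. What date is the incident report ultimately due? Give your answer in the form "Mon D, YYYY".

Sep 24, 2032

12 months from Sep 14, 2031 is Sep 14, 2032.
Sep 14, 2032 falls on a Tuesday, which is a business day, so no adjustment is needed.
Add the 10 calendar-day extension to Sep 14, 2032: Sep 24, 2032.
Sep 24, 2032 (Friday) is already a business day.
Deadline: Sep 24, 2032.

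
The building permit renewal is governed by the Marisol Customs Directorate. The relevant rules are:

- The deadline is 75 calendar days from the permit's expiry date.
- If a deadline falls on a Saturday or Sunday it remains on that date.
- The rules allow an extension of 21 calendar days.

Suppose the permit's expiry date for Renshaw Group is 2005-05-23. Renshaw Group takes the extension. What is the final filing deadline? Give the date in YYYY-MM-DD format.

2005-08-27

From 2005-05-23, 75 calendar days later is 2005-08-06.
2005-08-06 falls on a Saturday. The rules make no weekend/holiday allowance, so it remains 2005-08-06.
With the 21-day extension, 2005-08-06 becomes 2005-08-27.
No adjustment is made for weekends or holidays, so 2005-08-27 stands.
Deadline: 2005-08-27.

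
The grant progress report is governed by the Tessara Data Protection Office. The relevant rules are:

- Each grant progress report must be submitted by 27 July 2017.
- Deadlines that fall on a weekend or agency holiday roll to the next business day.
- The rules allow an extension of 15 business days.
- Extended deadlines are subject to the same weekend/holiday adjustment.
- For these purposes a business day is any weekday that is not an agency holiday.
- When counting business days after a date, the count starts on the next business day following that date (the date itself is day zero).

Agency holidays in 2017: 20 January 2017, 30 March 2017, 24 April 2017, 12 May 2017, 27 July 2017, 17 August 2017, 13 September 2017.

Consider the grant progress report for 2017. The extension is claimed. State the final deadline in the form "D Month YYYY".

21 August 2017

The stated deadline is 27 July 2017.
Because 27 July 2017 is a listed holiday, the deadline becomes 28 July 2017 (Friday).
Applying the 15-business-day extension: 15 business days after 28 July 2017 is 21 August 2017.
21 August 2017 is a Monday and not a listed holiday, so it stands.
So the filing is due 21 August 2017.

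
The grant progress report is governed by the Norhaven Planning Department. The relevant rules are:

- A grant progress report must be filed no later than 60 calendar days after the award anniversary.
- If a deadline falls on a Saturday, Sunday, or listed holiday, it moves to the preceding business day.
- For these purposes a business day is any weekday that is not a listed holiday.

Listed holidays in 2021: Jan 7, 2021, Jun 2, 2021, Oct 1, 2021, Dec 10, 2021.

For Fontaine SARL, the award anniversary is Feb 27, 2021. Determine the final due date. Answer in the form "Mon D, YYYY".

Apr 28, 2021

Trigger date Feb 27, 2021 + 60 calendar days = Apr 28, 2021.
Apr 28, 2021 (Wednesday) is already a business day.
So the filing is due Apr 28, 2021.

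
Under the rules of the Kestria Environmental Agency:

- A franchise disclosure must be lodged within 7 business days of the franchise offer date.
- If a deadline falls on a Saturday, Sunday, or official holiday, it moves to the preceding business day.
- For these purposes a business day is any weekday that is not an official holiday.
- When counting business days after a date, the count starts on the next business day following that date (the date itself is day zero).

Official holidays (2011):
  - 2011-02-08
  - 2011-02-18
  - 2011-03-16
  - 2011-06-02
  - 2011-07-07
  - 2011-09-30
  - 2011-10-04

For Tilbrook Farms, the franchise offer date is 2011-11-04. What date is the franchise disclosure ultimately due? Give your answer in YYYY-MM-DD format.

2011-11-15

Starting the day after 2011-11-04 and counting 7 business days lands on 2011-11-15.
2011-11-15 (Tuesday) is already a business day.
Final deadline: 2011-11-15.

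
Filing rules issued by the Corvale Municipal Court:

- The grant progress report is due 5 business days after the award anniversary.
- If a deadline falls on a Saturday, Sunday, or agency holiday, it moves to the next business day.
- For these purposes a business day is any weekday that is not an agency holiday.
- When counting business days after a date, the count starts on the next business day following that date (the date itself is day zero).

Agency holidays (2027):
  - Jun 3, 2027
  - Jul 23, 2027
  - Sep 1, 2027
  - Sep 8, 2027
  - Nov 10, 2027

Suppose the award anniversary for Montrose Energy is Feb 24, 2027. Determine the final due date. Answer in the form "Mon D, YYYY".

Mar 3, 2027

5 business days after Feb 24, 2027, excluding weekends and holidays, is Mar 3, 2027.
Since Mar 3, 2027 is a Wednesday and not a holiday, the date is unchanged.
Final deadline: Mar 3, 2027.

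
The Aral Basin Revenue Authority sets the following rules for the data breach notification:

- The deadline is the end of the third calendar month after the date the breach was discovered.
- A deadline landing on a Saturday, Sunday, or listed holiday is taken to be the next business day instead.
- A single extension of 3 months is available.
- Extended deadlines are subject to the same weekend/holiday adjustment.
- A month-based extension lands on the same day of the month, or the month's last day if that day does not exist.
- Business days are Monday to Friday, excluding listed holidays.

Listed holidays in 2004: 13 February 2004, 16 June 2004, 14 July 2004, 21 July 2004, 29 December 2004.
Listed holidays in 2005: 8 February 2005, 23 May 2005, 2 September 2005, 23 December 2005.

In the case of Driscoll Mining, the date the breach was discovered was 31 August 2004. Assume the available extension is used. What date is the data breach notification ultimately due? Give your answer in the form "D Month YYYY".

28 February 2005

3 months after 31 August 2004 is November 2004; that month ends on 30 November 2004.
30 November 2004 is a Tuesday and not a listed holiday, so it stands.
The 3 months extension carries 30 November 2004 to 28 February 2005 (day 30 does not exist in February, so the month's last day is used).
28 February 2005 is a Monday and not a listed holiday, so it stands.
So the filing is due 28 February 2005.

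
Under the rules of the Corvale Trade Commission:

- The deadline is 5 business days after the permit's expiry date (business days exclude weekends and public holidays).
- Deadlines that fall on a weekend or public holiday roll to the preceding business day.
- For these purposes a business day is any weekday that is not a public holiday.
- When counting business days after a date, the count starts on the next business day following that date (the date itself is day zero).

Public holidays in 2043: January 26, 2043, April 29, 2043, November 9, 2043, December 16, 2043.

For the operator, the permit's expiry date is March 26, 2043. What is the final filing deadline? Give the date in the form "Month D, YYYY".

Starting the day after March 26, 2043 and counting 5 business days lands on April 2, 2043.
April 2, 2043 is a Thursday and not a listed holiday, so it stands.
Final deadline: April 2, 2043.

April 2, 2043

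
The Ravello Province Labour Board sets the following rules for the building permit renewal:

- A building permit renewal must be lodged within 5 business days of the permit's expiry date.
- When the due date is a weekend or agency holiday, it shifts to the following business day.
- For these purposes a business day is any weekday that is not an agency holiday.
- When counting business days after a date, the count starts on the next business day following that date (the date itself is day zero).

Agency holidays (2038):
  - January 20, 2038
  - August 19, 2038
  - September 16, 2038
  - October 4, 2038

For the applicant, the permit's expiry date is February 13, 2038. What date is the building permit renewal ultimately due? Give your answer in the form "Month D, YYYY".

February 19, 2038

Counting 5 business days after February 13, 2038 (skipping weekends and listed holidays) reaches February 19, 2038.
February 19, 2038 is a Friday and not a listed holiday, so it stands.
So the filing is due February 19, 2038.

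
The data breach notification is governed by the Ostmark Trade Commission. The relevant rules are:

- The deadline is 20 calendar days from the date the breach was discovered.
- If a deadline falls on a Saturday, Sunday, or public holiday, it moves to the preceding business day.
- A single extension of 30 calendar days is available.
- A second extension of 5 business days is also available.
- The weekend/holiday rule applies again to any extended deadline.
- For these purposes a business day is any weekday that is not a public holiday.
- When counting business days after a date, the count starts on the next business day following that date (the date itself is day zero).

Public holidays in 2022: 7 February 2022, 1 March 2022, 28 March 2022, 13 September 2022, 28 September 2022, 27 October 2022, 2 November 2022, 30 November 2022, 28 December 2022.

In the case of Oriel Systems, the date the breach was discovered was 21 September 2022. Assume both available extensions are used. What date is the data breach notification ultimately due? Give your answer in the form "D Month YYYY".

17 November 2022

Adding 20 calendar days to 21 September 2022 gives 11 October 2022.
Since 11 October 2022 is a Tuesday and not a holiday, the date is unchanged.
With the 30-day extension, 11 October 2022 becomes 10 November 2022.
Since 10 November 2022 is a Thursday and not a holiday, the date is unchanged.
The 5-business-day extension runs from 10 November 2022 to 17 November 2022.
17 November 2022 is a Thursday and not a listed holiday, so it stands.
So the filing is due 17 November 2022.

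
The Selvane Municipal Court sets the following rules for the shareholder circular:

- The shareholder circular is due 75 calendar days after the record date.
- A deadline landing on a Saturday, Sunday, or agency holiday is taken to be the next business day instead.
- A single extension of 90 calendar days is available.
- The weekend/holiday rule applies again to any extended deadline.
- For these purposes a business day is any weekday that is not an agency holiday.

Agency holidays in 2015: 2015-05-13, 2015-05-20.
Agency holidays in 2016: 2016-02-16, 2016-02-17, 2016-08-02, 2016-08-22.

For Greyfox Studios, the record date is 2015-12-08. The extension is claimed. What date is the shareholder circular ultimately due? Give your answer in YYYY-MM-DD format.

2016-05-23

From 2015-12-08, 75 calendar days later is 2016-02-21.
2016-02-21 falls on a Sunday. Rolling to the next business day gives 2016-02-22, a Monday.
Add the 90 calendar-day extension to 2016-02-22: 2016-05-22.
2016-05-22 is a Sunday, so it moves to the next business day, 2016-05-23 (Monday).
Deadline: 2016-05-23.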